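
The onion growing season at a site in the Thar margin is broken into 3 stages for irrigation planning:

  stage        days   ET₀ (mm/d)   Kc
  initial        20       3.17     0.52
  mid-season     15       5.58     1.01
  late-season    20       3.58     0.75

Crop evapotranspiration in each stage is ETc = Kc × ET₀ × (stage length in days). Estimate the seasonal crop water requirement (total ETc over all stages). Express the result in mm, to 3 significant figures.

initial: 0.52 × 3.17 × 20 = 32.97 mm
mid-season: 1.01 × 5.58 × 15 = 84.54 mm
late-season: 0.75 × 3.58 × 20 = 53.70 mm
Seasonal total = 171.21 mm

171 mm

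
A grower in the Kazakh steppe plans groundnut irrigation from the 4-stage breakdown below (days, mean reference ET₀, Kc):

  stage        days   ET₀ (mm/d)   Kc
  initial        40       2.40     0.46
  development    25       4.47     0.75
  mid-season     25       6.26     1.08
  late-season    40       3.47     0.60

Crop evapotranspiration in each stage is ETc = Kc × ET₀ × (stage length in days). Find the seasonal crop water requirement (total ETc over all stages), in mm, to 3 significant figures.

initial: 0.46 × 2.40 × 40 = 44.16 mm
development: 0.75 × 4.47 × 25 = 83.81 mm
mid-season: 1.08 × 6.26 × 25 = 169.02 mm
late-season: 0.60 × 3.47 × 40 = 83.28 mm
Seasonal total = 380.27 mm

380 mm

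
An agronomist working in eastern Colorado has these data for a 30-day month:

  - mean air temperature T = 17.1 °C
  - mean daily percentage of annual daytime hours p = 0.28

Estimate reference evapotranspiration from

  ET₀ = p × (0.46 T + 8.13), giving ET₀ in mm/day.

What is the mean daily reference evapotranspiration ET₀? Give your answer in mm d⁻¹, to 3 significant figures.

4.48 mm d⁻¹

ET₀ = 0.28 × (0.46 × 17.1 + 8.13) = 0.28 × 15.996 = 4.4789 mm/d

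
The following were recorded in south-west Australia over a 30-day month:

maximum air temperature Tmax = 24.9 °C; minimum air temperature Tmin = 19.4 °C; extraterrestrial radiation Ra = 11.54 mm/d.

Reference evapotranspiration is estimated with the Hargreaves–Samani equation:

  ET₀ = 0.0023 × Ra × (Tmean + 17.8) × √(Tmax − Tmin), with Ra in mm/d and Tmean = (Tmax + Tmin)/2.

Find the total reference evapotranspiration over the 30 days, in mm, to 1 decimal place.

74.6 mm

Tmean = (24.9 + 19.4)/2 = 22.15 °C
ET₀ = 0.0023 × 11.54 × (22.15 + 17.8) × √5.5 = 0.0023 × 11.54 × 39.95 × 2.3452 = 2.4867 mm/d
Over 30 days: 2.4867 × 30 = 74.601 mm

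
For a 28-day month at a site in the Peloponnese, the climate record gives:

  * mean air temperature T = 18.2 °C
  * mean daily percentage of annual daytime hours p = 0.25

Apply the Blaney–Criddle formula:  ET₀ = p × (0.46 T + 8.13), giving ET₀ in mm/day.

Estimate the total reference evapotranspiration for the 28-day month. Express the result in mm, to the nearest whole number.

ET₀ = 0.25 × (0.46 × 18.2 + 8.13) = 0.25 × 16.502 = 4.1255 mm/d
Monthly total = 4.1255 × 28 = 115.514 mm

116 mm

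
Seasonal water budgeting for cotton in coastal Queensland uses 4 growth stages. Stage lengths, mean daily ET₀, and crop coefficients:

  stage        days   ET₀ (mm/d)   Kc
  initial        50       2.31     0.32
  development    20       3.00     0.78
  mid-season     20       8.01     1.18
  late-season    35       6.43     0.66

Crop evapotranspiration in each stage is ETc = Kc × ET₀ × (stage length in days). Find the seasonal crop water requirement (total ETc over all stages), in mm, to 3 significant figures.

initial: 0.32 × 2.31 × 50 = 36.96 mm
development: 0.78 × 3.00 × 20 = 46.80 mm
mid-season: 1.18 × 8.01 × 20 = 189.04 mm
late-season: 0.66 × 6.43 × 35 = 148.53 mm
Seasonal total = 421.33 mm

421 mm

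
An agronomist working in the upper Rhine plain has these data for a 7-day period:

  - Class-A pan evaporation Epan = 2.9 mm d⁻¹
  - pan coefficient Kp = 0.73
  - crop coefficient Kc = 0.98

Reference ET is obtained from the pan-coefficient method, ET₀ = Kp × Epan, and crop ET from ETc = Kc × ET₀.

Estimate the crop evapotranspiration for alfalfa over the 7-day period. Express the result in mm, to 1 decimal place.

14.5 mm

ET₀ = 0.73 × 2.9 = 2.1170 mm/d
ETc = Kc × ET₀ = 0.98 × 2.1170 = 2.0747 mm/d
Over 7 days: 2.0747 × 7 = 14.523 mm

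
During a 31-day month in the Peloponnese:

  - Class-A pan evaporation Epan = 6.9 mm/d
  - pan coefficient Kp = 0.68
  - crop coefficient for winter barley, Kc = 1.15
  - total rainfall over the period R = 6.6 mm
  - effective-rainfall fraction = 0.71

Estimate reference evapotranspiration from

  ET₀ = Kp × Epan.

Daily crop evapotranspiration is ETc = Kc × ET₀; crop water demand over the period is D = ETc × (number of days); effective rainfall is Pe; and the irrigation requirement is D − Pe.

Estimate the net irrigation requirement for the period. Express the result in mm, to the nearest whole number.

163 mm

ET₀ = 0.68 × 6.9 = 4.6920 mm/d
ETc = Kc × ET₀ = 1.15 × 4.6920 = 5.3958 mm/d
Crop demand D = ETc × 31 d = 5.3958 × 31 = 167.270 mm
Pe = 0.71 × 6.6 = 4.686 mm
D − Pe = 167.270 − 4.686 = 162.584 mm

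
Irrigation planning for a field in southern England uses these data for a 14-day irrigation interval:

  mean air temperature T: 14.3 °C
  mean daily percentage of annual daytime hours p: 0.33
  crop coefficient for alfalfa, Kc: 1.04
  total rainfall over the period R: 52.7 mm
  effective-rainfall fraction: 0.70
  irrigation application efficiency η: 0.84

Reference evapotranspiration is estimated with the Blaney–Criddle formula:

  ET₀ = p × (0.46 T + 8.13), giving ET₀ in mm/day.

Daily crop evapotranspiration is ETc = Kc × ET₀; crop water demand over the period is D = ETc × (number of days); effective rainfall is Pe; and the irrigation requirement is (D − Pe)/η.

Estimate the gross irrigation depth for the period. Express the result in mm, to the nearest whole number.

40 mm

ET₀ = 0.33 × (0.46 × 14.3 + 8.13) = 0.33 × 14.708 = 4.8536 mm/d
ETc = Kc × ET₀ = 1.04 × 4.8536 = 5.0477 mm/d
Crop demand D = ETc × 14 d = 5.0477 × 14 = 70.668 mm
Pe = 0.70 × 52.7 = 36.890 mm
D − Pe = 70.668 − 36.890 = 33.778 mm
Gross irrigation = 33.778 / 0.84 = 40.212 mm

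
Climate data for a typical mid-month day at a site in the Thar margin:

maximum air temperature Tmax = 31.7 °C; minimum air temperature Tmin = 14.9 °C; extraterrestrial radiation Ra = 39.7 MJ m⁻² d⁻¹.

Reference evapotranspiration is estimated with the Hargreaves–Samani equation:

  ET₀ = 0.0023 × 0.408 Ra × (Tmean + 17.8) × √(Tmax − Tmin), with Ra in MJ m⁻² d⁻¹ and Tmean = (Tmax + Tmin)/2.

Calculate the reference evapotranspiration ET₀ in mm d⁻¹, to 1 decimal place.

6.3 mm d⁻¹

Tmean = (31.7 + 14.9)/2 = 23.30 °C
0.408 Ra = 0.408 × 39.7 = 16.1976 mm/d equivalent
ET₀ = 0.0023 × 16.1976 × (23.30 + 17.8) × √16.8 = 0.0023 × 16.1976 × 41.10 × 4.0988 = 6.2759 mm/d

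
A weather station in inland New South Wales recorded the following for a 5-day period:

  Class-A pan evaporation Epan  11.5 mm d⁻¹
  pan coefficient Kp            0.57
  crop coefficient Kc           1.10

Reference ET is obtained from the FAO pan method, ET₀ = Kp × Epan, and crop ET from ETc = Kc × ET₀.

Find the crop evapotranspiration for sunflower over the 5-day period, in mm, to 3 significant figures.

36.1 mm

ET₀ = 0.57 × 11.5 = 6.5550 mm/d
ETc = Kc × ET₀ = 1.10 × 6.5550 = 7.2105 mm/d
Over 5 days: 7.2105 × 5 = 36.053 mm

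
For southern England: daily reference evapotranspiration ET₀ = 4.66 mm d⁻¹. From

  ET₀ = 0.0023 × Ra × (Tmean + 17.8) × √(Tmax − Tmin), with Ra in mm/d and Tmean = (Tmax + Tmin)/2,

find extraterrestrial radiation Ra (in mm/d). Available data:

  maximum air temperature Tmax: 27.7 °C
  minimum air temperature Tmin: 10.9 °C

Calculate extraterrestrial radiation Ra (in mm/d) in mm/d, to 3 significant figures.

13.3 mm/d

Tmean = 19.30 °C; √ΔT = 4.0988
Ra = ET₀ / [0.0023 × (Tmean+17.8) × √ΔT] = 4.66 / (0.0023 × 37.10 × 4.0988) = 13.324 mm/d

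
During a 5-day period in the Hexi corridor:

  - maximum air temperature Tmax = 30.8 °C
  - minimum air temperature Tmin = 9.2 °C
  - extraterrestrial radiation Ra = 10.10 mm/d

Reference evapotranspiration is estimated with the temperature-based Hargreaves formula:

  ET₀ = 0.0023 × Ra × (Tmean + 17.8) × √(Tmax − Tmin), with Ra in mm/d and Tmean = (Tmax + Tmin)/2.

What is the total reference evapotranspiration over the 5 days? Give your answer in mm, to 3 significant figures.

20.4 mm

Tmean = (30.8 + 9.2)/2 = 20.00 °C
ET₀ = 0.0023 × 10.10 × (20.00 + 17.8) × √21.6 = 0.0023 × 10.10 × 37.80 × 4.6476 = 4.0810 mm/d
Over 5 days: 4.0810 × 5 = 20.405 mm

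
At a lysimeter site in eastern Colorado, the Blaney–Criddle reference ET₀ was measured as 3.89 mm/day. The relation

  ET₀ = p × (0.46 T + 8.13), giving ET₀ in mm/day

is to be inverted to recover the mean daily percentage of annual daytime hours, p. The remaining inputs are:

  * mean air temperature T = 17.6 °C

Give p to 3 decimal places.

0.240

p = ET₀ / (0.46 T + 8.13) = 3.89 / (0.46 × 17.6 + 8.13) = 3.89 / 16.226 = 0.2397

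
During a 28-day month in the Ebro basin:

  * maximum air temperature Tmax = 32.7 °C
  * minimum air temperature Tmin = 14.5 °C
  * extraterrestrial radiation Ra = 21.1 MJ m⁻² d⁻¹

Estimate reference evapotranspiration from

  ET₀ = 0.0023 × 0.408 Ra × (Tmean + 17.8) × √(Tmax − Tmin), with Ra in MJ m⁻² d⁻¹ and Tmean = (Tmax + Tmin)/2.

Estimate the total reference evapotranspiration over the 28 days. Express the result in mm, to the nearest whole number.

Tmean = (32.7 + 14.5)/2 = 23.60 °C
0.408 Ra = 0.408 × 21.1 = 8.6088 mm/d equivalent
ET₀ = 0.0023 × 8.6088 × (23.60 + 17.8) × √18.2 = 0.0023 × 8.6088 × 41.40 × 4.2661 = 3.4970 mm/d
Over 28 days: 3.4970 × 28 = 97.916 mm

98 mm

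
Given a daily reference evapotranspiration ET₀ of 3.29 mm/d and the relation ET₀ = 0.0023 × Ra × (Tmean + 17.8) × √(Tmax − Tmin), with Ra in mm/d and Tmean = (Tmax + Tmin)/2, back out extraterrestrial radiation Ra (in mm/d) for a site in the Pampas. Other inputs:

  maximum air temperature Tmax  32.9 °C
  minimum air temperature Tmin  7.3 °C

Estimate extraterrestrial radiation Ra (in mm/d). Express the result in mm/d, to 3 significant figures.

7.46 mm/d

Tmean = 20.10 °C; √ΔT = 5.0596
Ra = ET₀ / [0.0023 × (Tmean+17.8) × √ΔT] = 3.29 / (0.0023 × 37.90 × 5.0596) = 7.460 mm/d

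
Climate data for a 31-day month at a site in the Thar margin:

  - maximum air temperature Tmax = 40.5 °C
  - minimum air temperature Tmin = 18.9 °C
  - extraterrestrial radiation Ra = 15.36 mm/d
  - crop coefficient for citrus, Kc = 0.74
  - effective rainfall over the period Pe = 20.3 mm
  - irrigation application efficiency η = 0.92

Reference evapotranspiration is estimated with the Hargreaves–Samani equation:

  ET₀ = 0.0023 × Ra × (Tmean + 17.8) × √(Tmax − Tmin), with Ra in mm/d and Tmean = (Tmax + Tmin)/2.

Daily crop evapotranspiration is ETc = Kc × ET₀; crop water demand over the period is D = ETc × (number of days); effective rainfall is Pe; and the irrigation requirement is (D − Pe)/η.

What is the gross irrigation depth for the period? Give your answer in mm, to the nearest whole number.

172 mm

Tmean = (40.5 + 18.9)/2 = 29.70 °C
ET₀ = 0.0023 × 15.36 × (29.70 + 17.8) × √21.6 = 0.0023 × 15.36 × 47.50 × 4.6476 = 7.7990 mm/d
ETc = Kc × ET₀ = 0.74 × 7.7990 = 5.7713 mm/d
Crop demand D = ETc × 31 d = 5.7713 × 31 = 178.910 mm
D − Pe = 178.910 − 20.3 = 158.610 mm
Gross irrigation = 158.610 / 0.92 = 172.402 mm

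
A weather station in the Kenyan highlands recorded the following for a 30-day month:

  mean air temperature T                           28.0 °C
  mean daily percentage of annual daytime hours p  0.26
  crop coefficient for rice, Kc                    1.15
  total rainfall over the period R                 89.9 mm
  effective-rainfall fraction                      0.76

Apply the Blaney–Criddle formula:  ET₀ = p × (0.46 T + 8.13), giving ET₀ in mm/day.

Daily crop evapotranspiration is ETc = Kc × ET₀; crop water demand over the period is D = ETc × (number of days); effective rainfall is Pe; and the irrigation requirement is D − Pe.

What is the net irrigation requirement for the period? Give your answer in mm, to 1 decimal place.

120.1 mm

ET₀ = 0.26 × (0.46 × 28.0 + 8.13) = 0.26 × 21.010 = 5.4626 mm/d
ETc = Kc × ET₀ = 1.15 × 5.4626 = 6.2820 mm/d
Crop demand D = ETc × 30 d = 6.2820 × 30 = 188.460 mm
Pe = 0.76 × 89.9 = 68.324 mm
D − Pe = 188.460 − 68.324 = 120.136 mm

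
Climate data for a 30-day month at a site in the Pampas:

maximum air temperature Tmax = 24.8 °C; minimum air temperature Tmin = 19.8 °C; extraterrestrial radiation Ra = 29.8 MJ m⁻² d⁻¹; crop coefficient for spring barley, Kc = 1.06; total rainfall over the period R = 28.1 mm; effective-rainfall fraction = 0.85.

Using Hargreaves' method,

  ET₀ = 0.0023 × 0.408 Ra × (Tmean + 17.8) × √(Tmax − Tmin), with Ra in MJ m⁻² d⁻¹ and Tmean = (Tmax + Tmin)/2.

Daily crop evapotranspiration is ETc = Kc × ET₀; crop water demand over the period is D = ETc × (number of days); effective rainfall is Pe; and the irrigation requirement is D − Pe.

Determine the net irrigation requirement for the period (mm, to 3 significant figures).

55.9 mm

Tmean = (24.8 + 19.8)/2 = 22.30 °C
0.408 Ra = 0.408 × 29.8 = 12.1584 mm/d equivalent
ET₀ = 0.0023 × 12.1584 × (22.30 + 17.8) × √5.0 = 0.0023 × 12.1584 × 40.10 × 2.2361 = 2.5075 mm/d
ETc = Kc × ET₀ = 1.06 × 2.5075 = 2.6580 mm/d
Crop demand D = ETc × 30 d = 2.6580 × 30 = 79.740 mm
Pe = 0.85 × 28.1 = 23.885 mm
D − Pe = 79.740 − 23.885 = 55.855 mm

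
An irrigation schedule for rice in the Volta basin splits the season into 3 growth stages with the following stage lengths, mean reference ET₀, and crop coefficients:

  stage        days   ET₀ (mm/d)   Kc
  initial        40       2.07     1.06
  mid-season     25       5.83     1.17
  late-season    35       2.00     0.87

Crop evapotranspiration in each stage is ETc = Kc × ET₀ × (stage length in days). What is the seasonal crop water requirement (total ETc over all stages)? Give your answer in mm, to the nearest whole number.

319 mm

initial: 1.06 × 2.07 × 40 = 87.77 mm
mid-season: 1.17 × 5.83 × 25 = 170.53 mm
late-season: 0.87 × 2.00 × 35 = 60.90 mm
Seasonal total = 319.20 mm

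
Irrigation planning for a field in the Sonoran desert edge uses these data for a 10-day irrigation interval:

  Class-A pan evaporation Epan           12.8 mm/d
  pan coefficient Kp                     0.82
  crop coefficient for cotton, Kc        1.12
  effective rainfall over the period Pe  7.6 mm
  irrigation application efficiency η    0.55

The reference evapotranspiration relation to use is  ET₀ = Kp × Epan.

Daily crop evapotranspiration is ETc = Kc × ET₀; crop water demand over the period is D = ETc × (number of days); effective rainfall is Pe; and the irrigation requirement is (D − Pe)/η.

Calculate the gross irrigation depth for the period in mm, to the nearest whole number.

ET₀ = 0.82 × 12.8 = 10.4960 mm/d
ETc = Kc × ET₀ = 1.12 × 10.4960 = 11.7555 mm/d
Crop demand D = ETc × 10 d = 11.7555 × 10 = 117.555 mm
D − Pe = 117.555 − 7.6 = 109.955 mm
Gross irrigation = 109.955 / 0.55 = 199.918 mm

200 mm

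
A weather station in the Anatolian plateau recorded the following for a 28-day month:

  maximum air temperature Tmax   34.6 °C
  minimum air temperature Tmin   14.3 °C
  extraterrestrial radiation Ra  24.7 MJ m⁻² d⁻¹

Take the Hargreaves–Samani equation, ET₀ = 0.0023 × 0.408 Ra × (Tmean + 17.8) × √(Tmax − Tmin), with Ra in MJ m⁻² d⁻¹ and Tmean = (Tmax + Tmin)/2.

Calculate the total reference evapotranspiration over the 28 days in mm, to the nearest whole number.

124 mm

Tmean = (34.6 + 14.3)/2 = 24.45 °C
0.408 Ra = 0.408 × 24.7 = 10.0776 mm/d equivalent
ET₀ = 0.0023 × 10.0776 × (24.45 + 17.8) × √20.3 = 0.0023 × 10.0776 × 42.25 × 4.5056 = 4.4123 mm/d
Over 28 days: 4.4123 × 28 = 123.544 mm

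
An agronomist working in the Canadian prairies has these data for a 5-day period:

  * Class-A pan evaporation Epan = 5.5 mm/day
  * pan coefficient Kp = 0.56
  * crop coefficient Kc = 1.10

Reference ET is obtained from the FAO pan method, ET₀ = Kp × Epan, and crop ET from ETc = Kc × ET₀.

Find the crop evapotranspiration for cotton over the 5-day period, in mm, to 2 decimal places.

ET₀ = 0.56 × 5.5 = 3.0800 mm/d
ETc = Kc × ET₀ = 1.10 × 3.0800 = 3.3880 mm/d
Over 5 days: 3.3880 × 5 = 16.940 mm

16.94 mm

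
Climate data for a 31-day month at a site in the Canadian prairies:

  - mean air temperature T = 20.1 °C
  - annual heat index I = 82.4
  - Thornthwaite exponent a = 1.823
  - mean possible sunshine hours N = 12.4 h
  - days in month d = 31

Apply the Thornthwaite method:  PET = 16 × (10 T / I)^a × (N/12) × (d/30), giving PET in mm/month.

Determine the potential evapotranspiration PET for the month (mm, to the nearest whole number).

87 mm

10T/I = 10 × 20.1 / 82.4 = 2.4393
(10T/I)^a = 2.4393^1.823 = 5.0814
Uncorrected PET = 16 × 5.0814 = 81.302 mm
Correction = (N/12)(d/30) = (12.4/12)(31/30) = 1.0678
PET = 81.302 × 1.0678 = 86.814 mm/month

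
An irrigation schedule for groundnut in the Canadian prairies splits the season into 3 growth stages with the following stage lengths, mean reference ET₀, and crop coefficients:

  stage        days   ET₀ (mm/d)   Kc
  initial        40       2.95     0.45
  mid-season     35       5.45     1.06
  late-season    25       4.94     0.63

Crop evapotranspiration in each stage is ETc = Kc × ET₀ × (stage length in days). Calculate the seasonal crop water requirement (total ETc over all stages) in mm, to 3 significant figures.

333 mm

initial: 0.45 × 2.95 × 40 = 53.10 mm
mid-season: 1.06 × 5.45 × 35 = 202.20 mm
late-season: 0.63 × 4.94 × 25 = 77.81 mm
Seasonal total = 333.11 mm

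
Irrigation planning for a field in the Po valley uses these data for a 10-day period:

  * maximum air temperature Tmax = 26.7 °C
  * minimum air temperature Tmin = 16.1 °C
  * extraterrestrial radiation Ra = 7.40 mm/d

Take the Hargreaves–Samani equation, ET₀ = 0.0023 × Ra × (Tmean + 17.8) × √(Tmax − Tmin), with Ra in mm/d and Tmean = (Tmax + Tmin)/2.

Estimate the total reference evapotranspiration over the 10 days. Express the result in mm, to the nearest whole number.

22 mm

Tmean = (26.7 + 16.1)/2 = 21.40 °C
ET₀ = 0.0023 × 7.40 × (21.40 + 17.8) × √10.6 = 0.0023 × 7.40 × 39.20 × 3.2558 = 2.1722 mm/d
Over 10 days: 2.1722 × 10 = 21.722 mm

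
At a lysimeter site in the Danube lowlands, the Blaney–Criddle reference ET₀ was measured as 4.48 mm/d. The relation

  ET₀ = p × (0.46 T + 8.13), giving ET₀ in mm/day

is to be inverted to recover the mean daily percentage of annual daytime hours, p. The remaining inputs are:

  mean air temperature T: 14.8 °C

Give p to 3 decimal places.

p = ET₀ / (0.46 T + 8.13) = 4.48 / (0.46 × 14.8 + 8.13) = 4.48 / 14.938 = 0.2999

0.300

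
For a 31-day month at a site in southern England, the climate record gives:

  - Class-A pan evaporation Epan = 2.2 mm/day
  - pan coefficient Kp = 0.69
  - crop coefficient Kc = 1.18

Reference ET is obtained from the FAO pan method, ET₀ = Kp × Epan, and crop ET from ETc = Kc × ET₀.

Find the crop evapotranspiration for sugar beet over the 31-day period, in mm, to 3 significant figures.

ET₀ = 0.69 × 2.2 = 1.5180 mm/d
ETc = Kc × ET₀ = 1.18 × 1.5180 = 1.7912 mm/d
Over 31 days: 1.7912 × 31 = 55.527 mm

55.5 mm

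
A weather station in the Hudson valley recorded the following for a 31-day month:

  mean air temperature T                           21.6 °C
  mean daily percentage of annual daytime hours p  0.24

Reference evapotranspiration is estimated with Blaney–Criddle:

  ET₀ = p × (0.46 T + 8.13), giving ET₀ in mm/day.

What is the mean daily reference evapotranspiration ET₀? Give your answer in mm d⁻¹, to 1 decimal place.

4.3 mm d⁻¹

ET₀ = 0.24 × (0.46 × 21.6 + 8.13) = 0.24 × 18.066 = 4.3358 mm/d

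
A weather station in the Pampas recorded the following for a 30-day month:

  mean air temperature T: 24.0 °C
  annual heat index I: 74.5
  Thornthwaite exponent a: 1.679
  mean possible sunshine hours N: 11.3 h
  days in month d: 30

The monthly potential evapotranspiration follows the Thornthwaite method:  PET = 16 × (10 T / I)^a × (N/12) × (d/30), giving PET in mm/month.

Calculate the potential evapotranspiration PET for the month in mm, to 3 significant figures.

107 mm

10T/I = 10 × 24.0 / 74.5 = 3.2215
(10T/I)^a = 3.2215^1.679 = 7.1290
Uncorrected PET = 16 × 7.1290 = 114.064 mm
Correction = (N/12)(d/30) = (11.3/12)(30/30) = 0.9417
PET = 114.064 × 0.9417 = 107.414 mm/month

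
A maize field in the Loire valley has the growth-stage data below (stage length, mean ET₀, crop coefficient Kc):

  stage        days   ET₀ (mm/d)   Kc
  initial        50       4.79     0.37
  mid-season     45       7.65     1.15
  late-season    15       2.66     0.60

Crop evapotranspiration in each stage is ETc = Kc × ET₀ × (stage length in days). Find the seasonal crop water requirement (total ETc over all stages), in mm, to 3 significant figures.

508 mm

initial: 0.37 × 4.79 × 50 = 88.62 mm
mid-season: 1.15 × 7.65 × 45 = 395.89 mm
late-season: 0.60 × 2.66 × 15 = 23.94 mm
Seasonal total = 508.45 mm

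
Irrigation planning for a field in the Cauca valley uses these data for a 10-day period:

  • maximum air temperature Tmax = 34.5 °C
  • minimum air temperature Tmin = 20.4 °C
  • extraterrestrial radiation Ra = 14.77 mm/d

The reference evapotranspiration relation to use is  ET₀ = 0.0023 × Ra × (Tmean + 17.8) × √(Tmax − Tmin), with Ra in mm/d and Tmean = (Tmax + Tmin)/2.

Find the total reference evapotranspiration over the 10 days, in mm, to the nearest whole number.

Tmean = (34.5 + 20.4)/2 = 27.45 °C
ET₀ = 0.0023 × 14.77 × (27.45 + 17.8) × √14.1 = 0.0023 × 14.77 × 45.25 × 3.7550 = 5.7721 mm/d
Over 10 days: 5.7721 × 10 = 57.721 mm

58 mm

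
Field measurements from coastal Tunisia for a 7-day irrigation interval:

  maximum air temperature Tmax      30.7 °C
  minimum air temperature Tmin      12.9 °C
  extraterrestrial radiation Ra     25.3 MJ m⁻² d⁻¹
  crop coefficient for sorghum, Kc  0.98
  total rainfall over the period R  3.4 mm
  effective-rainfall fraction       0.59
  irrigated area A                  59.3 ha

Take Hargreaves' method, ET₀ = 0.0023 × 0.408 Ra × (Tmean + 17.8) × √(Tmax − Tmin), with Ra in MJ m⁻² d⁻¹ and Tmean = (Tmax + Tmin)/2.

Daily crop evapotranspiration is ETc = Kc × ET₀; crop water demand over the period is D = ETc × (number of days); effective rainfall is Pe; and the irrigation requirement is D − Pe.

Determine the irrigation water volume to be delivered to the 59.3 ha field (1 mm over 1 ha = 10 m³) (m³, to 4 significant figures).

Tmean = (30.7 + 12.9)/2 = 21.80 °C
0.408 Ra = 0.408 × 25.3 = 10.3224 mm/d equivalent
ET₀ = 0.0023 × 10.3224 × (21.80 + 17.8) × √17.8 = 0.0023 × 10.3224 × 39.60 × 4.2190 = 3.9666 mm/d
ETc = Kc × ET₀ = 0.98 × 3.9666 = 3.8873 mm/d
Crop demand D = ETc × 7 d = 3.8873 × 7 = 27.211 mm
Pe = 0.59 × 3.4 = 2.006 mm
D − Pe = 27.211 − 2.006 = 25.205 mm
Volume = 25.205 mm × 59.3 ha × 10 = 14946.6 m³

14950 m³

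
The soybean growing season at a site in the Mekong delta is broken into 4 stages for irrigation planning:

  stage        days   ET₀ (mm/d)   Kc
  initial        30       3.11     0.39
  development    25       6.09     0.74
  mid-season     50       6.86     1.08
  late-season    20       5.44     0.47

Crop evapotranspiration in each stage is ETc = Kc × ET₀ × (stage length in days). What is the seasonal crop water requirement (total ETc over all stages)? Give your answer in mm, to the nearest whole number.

initial: 0.39 × 3.11 × 30 = 36.39 mm
development: 0.74 × 6.09 × 25 = 112.67 mm
mid-season: 1.08 × 6.86 × 50 = 370.44 mm
late-season: 0.47 × 5.44 × 20 = 51.14 mm
Seasonal total = 570.64 mm

571 mm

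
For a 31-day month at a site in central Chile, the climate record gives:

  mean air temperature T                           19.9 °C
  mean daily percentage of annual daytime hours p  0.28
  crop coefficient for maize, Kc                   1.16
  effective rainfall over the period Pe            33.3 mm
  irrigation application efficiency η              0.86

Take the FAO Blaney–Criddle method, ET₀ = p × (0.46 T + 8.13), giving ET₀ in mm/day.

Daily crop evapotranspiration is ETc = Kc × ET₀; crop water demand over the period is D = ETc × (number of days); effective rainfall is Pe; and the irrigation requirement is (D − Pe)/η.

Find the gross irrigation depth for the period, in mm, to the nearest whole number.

164 mm

ET₀ = 0.28 × (0.46 × 19.9 + 8.13) = 0.28 × 17.284 = 4.8395 mm/d
ETc = Kc × ET₀ = 1.16 × 4.8395 = 5.6138 mm/d
Crop demand D = ETc × 31 d = 5.6138 × 31 = 174.028 mm
D − Pe = 174.028 − 33.3 = 140.728 mm
Gross irrigation = 140.728 / 0.86 = 163.637 mm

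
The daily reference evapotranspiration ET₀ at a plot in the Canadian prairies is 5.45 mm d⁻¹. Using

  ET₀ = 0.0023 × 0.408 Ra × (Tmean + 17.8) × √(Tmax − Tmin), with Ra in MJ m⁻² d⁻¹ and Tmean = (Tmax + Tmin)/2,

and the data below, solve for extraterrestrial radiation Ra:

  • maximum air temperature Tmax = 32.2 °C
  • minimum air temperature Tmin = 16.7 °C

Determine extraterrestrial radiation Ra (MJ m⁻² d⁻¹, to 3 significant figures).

34.9 MJ m⁻² d⁻¹

Tmean = (32.2+16.7)/2 = 24.45 °C; ΔT = 15.5
Ra = ET₀ / [0.0023 × 0.408 × (Tmean+17.8) × √ΔT]
   = 5.45 / (0.0023 × 0.408 × 42.25 × 3.9370) = 34.915 MJ m⁻² d⁻¹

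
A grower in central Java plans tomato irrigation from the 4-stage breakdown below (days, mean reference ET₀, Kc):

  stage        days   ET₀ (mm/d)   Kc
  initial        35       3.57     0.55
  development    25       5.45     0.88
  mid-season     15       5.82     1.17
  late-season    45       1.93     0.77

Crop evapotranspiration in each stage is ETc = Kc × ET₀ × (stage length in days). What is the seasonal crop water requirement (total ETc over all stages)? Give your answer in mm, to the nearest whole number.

initial: 0.55 × 3.57 × 35 = 68.72 mm
development: 0.88 × 5.45 × 25 = 119.90 mm
mid-season: 1.17 × 5.82 × 15 = 102.14 mm
late-season: 0.77 × 1.93 × 45 = 66.87 mm
Seasonal total = 357.63 mm

358 mm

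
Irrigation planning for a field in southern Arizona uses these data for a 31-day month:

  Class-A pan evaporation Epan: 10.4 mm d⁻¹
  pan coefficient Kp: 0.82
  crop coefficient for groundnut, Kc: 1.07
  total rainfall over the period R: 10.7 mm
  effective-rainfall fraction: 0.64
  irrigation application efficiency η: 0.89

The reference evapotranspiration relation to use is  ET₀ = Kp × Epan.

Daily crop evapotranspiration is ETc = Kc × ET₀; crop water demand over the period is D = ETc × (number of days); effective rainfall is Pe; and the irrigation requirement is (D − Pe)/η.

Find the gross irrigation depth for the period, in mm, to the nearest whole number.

ET₀ = 0.82 × 10.4 = 8.5280 mm/d
ETc = Kc × ET₀ = 1.07 × 8.5280 = 9.1250 mm/d
Crop demand D = ETc × 31 d = 9.1250 × 31 = 282.875 mm
Pe = 0.64 × 10.7 = 6.848 mm
D − Pe = 282.875 − 6.848 = 276.027 mm
Gross irrigation = 276.027 / 0.89 = 310.143 mm

310 mm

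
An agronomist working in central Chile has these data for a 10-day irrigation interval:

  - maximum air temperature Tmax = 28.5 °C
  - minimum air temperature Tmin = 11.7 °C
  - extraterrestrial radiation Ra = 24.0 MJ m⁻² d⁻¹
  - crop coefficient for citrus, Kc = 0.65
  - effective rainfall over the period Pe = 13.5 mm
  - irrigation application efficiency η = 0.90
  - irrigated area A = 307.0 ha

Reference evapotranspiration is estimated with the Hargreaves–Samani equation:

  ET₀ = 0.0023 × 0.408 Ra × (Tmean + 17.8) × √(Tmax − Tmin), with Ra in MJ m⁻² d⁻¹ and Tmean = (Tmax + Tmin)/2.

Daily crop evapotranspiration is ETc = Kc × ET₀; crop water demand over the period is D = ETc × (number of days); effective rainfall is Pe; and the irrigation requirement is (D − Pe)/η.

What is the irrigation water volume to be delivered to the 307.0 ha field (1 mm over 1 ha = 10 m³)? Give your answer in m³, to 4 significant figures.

31520 m³

Tmean = (28.5 + 11.7)/2 = 20.10 °C
0.408 Ra = 0.408 × 24.0 = 9.7920 mm/d equivalent
ET₀ = 0.0023 × 9.7920 × (20.10 + 17.8) × √16.8 = 0.0023 × 9.7920 × 37.90 × 4.0988 = 3.4986 mm/d
ETc = Kc × ET₀ = 0.65 × 3.4986 = 2.2741 mm/d
Crop demand D = ETc × 10 d = 2.2741 × 10 = 22.741 mm
D − Pe = 22.741 − 13.5 = 9.241 mm
Gross irrigation = 9.241 / 0.90 = 10.268 mm
Volume = 10.268 mm × 307.0 ha × 10 = 31522.8 m³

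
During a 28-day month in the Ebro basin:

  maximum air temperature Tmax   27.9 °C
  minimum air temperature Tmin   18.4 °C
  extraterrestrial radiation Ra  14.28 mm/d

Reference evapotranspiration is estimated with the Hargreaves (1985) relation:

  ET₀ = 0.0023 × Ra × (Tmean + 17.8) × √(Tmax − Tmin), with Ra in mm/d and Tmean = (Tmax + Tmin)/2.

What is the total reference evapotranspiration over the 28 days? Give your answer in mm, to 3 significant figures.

116 mm

Tmean = (27.9 + 18.4)/2 = 23.15 °C
ET₀ = 0.0023 × 14.28 × (23.15 + 17.8) × √9.5 = 0.0023 × 14.28 × 40.95 × 3.0822 = 4.1454 mm/d
Over 28 days: 4.1454 × 28 = 116.071 mm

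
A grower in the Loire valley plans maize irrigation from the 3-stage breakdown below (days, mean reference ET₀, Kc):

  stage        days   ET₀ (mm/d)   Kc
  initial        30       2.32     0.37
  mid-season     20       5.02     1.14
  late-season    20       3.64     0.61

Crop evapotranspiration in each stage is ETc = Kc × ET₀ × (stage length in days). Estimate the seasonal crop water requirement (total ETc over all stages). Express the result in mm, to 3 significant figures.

185 mm

initial: 0.37 × 2.32 × 30 = 25.75 mm
mid-season: 1.14 × 5.02 × 20 = 114.46 mm
late-season: 0.61 × 3.64 × 20 = 44.41 mm
Seasonal total = 184.62 mm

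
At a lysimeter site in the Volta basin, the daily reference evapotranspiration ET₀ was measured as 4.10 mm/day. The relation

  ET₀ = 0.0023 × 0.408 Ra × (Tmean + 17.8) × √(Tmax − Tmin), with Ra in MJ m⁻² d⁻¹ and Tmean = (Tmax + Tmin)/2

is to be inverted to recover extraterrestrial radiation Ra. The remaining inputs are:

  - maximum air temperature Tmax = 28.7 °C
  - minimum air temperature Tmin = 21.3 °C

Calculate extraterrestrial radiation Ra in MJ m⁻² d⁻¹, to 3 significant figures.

37.5 MJ m⁻² d⁻¹

Tmean = (28.7+21.3)/2 = 25.00 °C; ΔT = 7.4
Ra = ET₀ / [0.0023 × 0.408 × (Tmean+17.8) × √ΔT]
   = 4.10 / (0.0023 × 0.408 × 42.80 × 2.7203) = 37.526 MJ m⁻² d⁻¹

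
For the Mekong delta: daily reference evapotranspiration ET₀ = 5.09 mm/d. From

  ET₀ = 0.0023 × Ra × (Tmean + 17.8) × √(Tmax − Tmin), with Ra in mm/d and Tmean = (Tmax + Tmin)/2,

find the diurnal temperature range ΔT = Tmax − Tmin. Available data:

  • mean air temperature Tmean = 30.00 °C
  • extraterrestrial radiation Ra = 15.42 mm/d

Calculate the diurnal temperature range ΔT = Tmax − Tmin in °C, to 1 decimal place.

√ΔT = ET₀ / [0.0023 × Ra × (Tmean+17.8)] = 5.09 / (0.0023 × 15.42 × 47.80) = 3.0025
ΔT = 3.0025² = 9.015 °C

9.0 °C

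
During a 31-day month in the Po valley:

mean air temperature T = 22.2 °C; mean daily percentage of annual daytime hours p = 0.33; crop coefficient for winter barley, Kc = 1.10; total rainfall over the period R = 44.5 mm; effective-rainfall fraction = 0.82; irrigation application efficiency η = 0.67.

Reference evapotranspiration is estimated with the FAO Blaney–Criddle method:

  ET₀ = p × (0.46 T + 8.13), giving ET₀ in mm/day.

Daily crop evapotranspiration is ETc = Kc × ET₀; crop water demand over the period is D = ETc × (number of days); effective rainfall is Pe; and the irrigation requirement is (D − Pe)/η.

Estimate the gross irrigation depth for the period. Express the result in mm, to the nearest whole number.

254 mm

ET₀ = 0.33 × (0.46 × 22.2 + 8.13) = 0.33 × 18.342 = 6.0529 mm/d
ETc = Kc × ET₀ = 1.10 × 6.0529 = 6.6582 mm/d
Crop demand D = ETc × 31 d = 6.6582 × 31 = 206.404 mm
Pe = 0.82 × 44.5 = 36.490 mm
D − Pe = 206.404 − 36.490 = 169.914 mm
Gross irrigation = 169.914 / 0.67 = 253.603 mm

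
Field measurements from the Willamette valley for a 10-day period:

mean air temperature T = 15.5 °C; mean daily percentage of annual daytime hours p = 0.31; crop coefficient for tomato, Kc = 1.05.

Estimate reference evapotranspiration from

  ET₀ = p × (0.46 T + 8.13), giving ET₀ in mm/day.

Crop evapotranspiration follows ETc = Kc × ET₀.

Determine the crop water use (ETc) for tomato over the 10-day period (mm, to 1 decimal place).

ET₀ = 0.31 × (0.46 × 15.5 + 8.13) = 0.31 × 15.260 = 4.7306 mm/d
ETc = Kc × ET₀ = 1.05 × 4.7306 = 4.9671 mm/d
Over 10 days: 4.9671 × 10 = 49.671 mm

49.7 mm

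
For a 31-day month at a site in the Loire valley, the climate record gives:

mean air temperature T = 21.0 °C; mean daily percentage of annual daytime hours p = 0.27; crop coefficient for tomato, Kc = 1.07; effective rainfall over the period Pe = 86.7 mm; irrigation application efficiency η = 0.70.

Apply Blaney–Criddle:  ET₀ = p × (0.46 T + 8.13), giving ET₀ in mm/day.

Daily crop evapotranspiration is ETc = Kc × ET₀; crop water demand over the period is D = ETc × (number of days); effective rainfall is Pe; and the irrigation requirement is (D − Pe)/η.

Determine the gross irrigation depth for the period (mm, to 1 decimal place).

ET₀ = 0.27 × (0.46 × 21.0 + 8.13) = 0.27 × 17.790 = 4.8033 mm/d
ETc = Kc × ET₀ = 1.07 × 4.8033 = 5.1395 mm/d
Crop demand D = ETc × 31 d = 5.1395 × 31 = 159.325 mm
D − Pe = 159.325 − 86.7 = 72.625 mm
Gross irrigation = 72.625 / 0.70 = 103.750 mm

103.8 mm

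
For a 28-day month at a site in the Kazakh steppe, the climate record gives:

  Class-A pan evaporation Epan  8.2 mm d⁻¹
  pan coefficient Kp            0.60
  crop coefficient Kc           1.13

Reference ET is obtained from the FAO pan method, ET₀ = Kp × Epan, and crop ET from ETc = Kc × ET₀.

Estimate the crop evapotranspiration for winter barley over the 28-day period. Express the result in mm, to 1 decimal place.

ET₀ = 0.60 × 8.2 = 4.9200 mm/d
ETc = Kc × ET₀ = 1.13 × 4.9200 = 5.5596 mm/d
Over 28 days: 5.5596 × 28 = 155.669 mm

155.7 mm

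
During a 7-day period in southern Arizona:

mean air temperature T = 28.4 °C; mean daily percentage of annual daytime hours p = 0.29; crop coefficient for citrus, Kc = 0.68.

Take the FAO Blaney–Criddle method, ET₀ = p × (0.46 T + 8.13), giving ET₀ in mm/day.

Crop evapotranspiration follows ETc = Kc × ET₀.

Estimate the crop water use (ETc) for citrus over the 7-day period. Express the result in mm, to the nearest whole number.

29 mm

ET₀ = 0.29 × (0.46 × 28.4 + 8.13) = 0.29 × 21.194 = 6.1463 mm/d
ETc = Kc × ET₀ = 0.68 × 6.1463 = 4.1795 mm/d
Over 7 days: 4.1795 × 7 = 29.257 mm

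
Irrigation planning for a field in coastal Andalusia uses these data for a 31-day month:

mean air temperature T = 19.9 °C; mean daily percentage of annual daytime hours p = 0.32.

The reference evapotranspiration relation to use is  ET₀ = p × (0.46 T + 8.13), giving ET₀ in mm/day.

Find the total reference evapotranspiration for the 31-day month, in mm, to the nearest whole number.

ET₀ = 0.32 × (0.46 × 19.9 + 8.13) = 0.32 × 17.284 = 5.5309 mm/d
Monthly total = 5.5309 × 31 = 171.458 mm

171 mm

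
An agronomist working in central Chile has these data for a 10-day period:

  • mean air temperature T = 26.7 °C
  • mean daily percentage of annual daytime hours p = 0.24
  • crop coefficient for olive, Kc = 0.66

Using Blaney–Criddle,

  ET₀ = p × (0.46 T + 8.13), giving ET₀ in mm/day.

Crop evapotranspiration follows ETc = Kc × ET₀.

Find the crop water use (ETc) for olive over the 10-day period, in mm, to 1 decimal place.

32.3 mm

ET₀ = 0.24 × (0.46 × 26.7 + 8.13) = 0.24 × 20.412 = 4.8989 mm/d
ETc = Kc × ET₀ = 0.66 × 4.8989 = 3.2333 mm/d
Over 10 days: 3.2333 × 10 = 32.333 mm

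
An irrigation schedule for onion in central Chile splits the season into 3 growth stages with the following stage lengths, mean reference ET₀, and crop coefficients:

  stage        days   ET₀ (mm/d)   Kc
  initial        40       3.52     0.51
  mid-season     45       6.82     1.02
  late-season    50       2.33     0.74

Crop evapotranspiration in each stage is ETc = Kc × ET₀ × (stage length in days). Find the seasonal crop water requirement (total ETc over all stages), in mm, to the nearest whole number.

471 mm

initial: 0.51 × 3.52 × 40 = 71.81 mm
mid-season: 1.02 × 6.82 × 45 = 313.04 mm
late-season: 0.74 × 2.33 × 50 = 86.21 mm
Seasonal total = 471.06 mm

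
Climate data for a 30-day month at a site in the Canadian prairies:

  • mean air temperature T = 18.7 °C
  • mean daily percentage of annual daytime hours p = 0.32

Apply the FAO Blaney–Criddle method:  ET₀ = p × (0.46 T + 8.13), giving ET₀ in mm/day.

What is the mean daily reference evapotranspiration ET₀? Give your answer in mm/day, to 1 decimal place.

ET₀ = 0.32 × (0.46 × 18.7 + 8.13) = 0.32 × 16.732 = 5.3542 mm/d

5.4 mm/day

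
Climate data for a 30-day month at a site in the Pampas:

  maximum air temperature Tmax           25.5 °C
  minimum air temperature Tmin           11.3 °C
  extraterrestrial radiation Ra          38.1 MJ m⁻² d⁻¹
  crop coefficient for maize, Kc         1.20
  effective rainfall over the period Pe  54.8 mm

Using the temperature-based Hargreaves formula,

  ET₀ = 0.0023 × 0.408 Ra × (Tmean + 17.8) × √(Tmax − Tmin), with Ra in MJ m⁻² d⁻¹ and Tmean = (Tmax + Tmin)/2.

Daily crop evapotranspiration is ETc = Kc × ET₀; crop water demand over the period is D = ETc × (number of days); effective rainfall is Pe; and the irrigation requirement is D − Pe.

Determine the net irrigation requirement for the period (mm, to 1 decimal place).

120.8 mm

Tmean = (25.5 + 11.3)/2 = 18.40 °C
0.408 Ra = 0.408 × 38.1 = 15.5448 mm/d equivalent
ET₀ = 0.0023 × 15.5448 × (18.40 + 17.8) × √14.2 = 0.0023 × 15.5448 × 36.20 × 3.7683 = 4.8772 mm/d
ETc = Kc × ET₀ = 1.20 × 4.8772 = 5.8526 mm/d
Crop demand D = ETc × 30 d = 5.8526 × 30 = 175.578 mm
D − Pe = 175.578 − 54.8 = 120.778 mm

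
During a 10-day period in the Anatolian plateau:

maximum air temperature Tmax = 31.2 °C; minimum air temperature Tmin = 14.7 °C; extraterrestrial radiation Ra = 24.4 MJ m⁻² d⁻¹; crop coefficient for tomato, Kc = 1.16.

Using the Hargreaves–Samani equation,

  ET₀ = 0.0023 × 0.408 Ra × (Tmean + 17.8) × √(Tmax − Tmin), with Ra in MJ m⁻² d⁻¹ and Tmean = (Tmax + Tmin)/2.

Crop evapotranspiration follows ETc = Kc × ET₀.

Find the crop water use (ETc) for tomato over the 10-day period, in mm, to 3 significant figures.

Tmean = (31.2 + 14.7)/2 = 22.95 °C
0.408 Ra = 0.408 × 24.4 = 9.9552 mm/d equivalent
ET₀ = 0.0023 × 9.9552 × (22.95 + 17.8) × √16.5 = 0.0023 × 9.9552 × 40.75 × 4.0620 = 3.7901 mm/d
ETc = Kc × ET₀ = 1.16 × 3.7901 = 4.3965 mm/d
Over 10 days: 4.3965 × 10 = 43.965 mm

44.0 mm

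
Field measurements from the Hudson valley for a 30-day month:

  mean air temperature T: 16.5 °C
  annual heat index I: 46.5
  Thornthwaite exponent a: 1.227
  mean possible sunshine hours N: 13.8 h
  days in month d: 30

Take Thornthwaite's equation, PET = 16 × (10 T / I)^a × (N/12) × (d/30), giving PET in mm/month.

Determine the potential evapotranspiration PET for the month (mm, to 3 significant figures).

87.0 mm

10T/I = 10 × 16.5 / 46.5 = 3.5484
(10T/I)^a = 3.5484^1.227 = 4.7303
Uncorrected PET = 16 × 4.7303 = 75.685 mm
Correction = (N/12)(d/30) = (13.8/12)(30/30) = 1.1500
PET = 75.685 × 1.1500 = 87.038 mm/month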